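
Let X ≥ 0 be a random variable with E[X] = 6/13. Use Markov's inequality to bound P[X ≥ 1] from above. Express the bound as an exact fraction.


μ = E[X] = 6/13, a = 1.
Markov: P[X ≥ 1] ≤ μ/a = (6/13)/1 = 6/13.
Numerically: ≈ 0.461538.
(Since a = 1 > μ = 0.461538, the bound 6/13 is < 1 and informative.)

P[X ≥ 1] ≤ 6/13 ≈ 0.461538.


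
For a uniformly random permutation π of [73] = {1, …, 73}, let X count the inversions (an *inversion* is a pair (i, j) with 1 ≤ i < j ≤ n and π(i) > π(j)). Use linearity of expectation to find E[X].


Write X = Σ X_I over the C(73, 2) = 2628 pairs i < j, with X_I the indicator of one inversion.
There are 2628 indicators.
For each fixed pair i < j, the values π(i) and π(j) are two distinct elements of {1, …, 73} in uniformly random order; by symmetry P[π(i) > π(j)] = 1/2.
By linearity: E[X] = 2628 · (1/2) = C(73, 2) · (1/2) = 2628/2 = 1314 ≈ 1314.000.

E[X] = 1314 = 1314.000.


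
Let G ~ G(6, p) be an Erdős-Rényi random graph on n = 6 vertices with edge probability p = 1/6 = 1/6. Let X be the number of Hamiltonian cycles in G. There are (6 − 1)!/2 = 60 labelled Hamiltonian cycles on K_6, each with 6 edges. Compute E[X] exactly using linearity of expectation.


K_6 has (6 − 1)!/2 = 60 labelled Hamiltonian cycles.
For each such Hamiltonian cycle H, let X_H = 1 if all 6 edges of H are present in G. Then P[X_H = 1] = p^{6} = (1/6)^{6} = 1/46656.
By linearity: E[X] = Σ_H E[X_H] = 60 · p^{6} = 60 · 1/46656 = 5/3888.
Numerically: E[X] ≈ 0.001286.

E[X] = 60 · (1/6)^{6} = 5/3888 ≈ 0.001286.


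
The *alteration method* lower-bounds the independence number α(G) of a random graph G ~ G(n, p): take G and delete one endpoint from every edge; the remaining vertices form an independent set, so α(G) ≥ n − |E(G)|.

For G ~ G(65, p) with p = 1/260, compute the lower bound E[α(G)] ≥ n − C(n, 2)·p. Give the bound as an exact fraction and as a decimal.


E[|E(G)|] = C(65, 2)·p = 2080 · (1/260) = 8.
E[α(G)] ≥ n − E[|E(G)|] = 65 − 8 = 57.
Numerically: ≈ 57.00000.
(This is only a lower bound; the true E[α(G)] may be larger.)

E[α(G)] ≥ 57 ≈ 57.00000.


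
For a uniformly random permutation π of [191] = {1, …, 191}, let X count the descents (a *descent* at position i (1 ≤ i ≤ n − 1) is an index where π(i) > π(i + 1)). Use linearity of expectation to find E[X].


Write X = Σ X_I over i = 1, …, 190, with X_I the indicator of one descent.
There are 190 indicators.
For each fixed i, the pair (π(i), π(i+1)) is a uniformly random ordered pair of distinct values from {1, …, 191}; by symmetry P[π(i) > π(i+1)] = 1/2.
By linearity: E[X] = 190 · (1/2) = (191 − 1) · (1/2) = 95 ≈ 95.000.

E[X] = 95 = 95.000.


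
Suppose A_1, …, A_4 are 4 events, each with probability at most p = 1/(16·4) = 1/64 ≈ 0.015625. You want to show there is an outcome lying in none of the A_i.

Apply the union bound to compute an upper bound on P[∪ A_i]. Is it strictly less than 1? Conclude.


Union bound: P[∪_{i=1}^{4} A_i] ≤ Σ_i P[A_i] ≤ 4·p = 4·(1/64) = 1/16.
Numerically: 1/16 ≈ 0.062500.
Is 1/16 < 1? YES.
Since P[∪ A_i] ≤ 1/16 < 1, the complement has P[∩ A_i^c] ≥ 1 − 1/16 = 15/16 > 0, so some outcome avoids every A_i.

4·p = 1/16 ≈ 0.062500; existence CERTIFIED by the union bound.


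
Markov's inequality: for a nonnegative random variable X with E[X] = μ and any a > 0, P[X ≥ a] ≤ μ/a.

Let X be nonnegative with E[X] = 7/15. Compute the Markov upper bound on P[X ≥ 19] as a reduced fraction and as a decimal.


μ = E[X] = 7/15, a = 19.
Markov: P[X ≥ 19] ≤ μ/a = (7/15)/19 = 7/285.
Numerically: ≈ 0.0246.
(Since a = 19 > μ = 0.4667, the bound 7/285 is < 1 and informative.)

P[X ≥ 19] ≤ 7/285 ≈ 0.0246.


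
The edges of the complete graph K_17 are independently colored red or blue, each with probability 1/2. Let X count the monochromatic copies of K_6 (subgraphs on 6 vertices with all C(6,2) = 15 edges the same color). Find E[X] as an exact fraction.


Let X = Σ_S X_S over the C(17, 6) = 12376 subsets S of size 6, where X_S = 1 if the K_6 on S is monochromatic.
For a fixed S, the K_6 on S has C(6, 2) = 15 edges. P[all 15 edges red] = (1/2)^15, and likewise for blue, so P[monochromatic] = 2·(1/2)^15 = 2^{1 − 15} = 1/16384.
By linearity: E[X] = C(17, 6) · 2^{1 − 15} = 12376 · 1/16384 = 1547/2048.
Numerically: E[X] ≈ 0.75537.

E[X] = C(17,6)·2^(1−C(6,2)) = 1547/2048 ≈ 0.75537.


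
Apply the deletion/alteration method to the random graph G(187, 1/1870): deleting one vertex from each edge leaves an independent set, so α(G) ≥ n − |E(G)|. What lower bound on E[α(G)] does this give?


E[|E(G)|] = C(187, 2)·p = 17391 · (1/1870) = 93/10.
E[α(G)] ≥ n − E[|E(G)|] = 187 − 93/10 = 1777/10.
Numerically: ≈ 177.70000.
(This is only a lower bound; the true E[α(G)] may be larger.)

E[α(G)] ≥ 1777/10 ≈ 177.70000.


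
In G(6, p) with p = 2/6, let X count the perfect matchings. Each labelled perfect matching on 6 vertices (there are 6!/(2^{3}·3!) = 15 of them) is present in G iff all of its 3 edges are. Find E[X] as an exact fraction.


K_6 has 6!/(2^{3}·3!) = 15 labelled perfect matchings.
For each such perfect matching H, let X_H = 1 if all 3 edges of H are present in G. Then P[X_H = 1] = p^{3} = (1/3)^{3} = 1/27.
Summing the indicators: E[X] = Σ_H E[X_H] = 15 · p^{3} = 15 · 1/27 = 5/9.
Numerically: E[X] ≈ 0.556.

E[X] = 15 · (1/3)^{3} = 5/9 ≈ 0.556.


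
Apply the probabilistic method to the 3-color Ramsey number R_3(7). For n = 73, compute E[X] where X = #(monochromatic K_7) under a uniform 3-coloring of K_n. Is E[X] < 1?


E[X] = C(73, 7) · 3^{1 − 21} = 1629348612 · 3^{−20} = 1629348612/3486784401.
As a reduced fraction: E[X] = 543116204/1162261467 ≈ 0.467293.
Is E[X] < 1? YES.
Since E[X] < 1, there exists a 3-coloring of K_{73} with no monochromatic K_7; hence R_3(7) > 73.

E[X] = 543116204/1162261467 ≈ 0.467293; E[X] < 1, so R_3(7) > 73.


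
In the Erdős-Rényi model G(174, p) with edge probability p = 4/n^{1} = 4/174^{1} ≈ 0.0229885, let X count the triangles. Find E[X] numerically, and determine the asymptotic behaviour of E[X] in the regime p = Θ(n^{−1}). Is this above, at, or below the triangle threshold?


Number of potential triangles: C(174, 3) = 862924.
Each occurs with probability p³ ≈ (0.0229885)³ ≈ 1.21487677e-05.
By linearity: E[X] = C(174, 3)·p³ ≈ 862924 · 1.21487677e-05 ≈ 10.483463.
Here α = 1, so p = 4/n is exactly at the triangle threshold p ~ 1/n. Asymptotically E[X] → c³/6 = 4³/6 = 32/3 ≈ 10.666667, a bounded constant. In this regime the triangle count is asymptotically Poisson(c³/6).

E[X] ≈ 10.483463; in regime p = Θ(1/n^{1}) E[X] stays bounded (at the triangle threshold p ~ 1/n).


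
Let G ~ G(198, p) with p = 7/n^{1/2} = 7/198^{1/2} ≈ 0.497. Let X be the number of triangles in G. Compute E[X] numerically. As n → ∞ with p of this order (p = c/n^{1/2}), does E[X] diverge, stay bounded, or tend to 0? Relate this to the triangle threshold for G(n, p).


Number of potential triangles: C(198, 3) = 1274196.
Each occurs with probability p³ ≈ (0.497)³ ≈ 1.23111e-01.
By linearity: E[X] = C(198, 3)·p³ ≈ 1274196 · 1.23111e-01 ≈ 156867.354.
Since α = 1/2 < 1, p = c/n^{1/2} ≫ 1/n is above the triangle threshold p ~ 1/n. Asymptotically E[X] ~ (c³/6)·n^{3(1−α)} = (7³/6)·n^{1.5} → ∞; triangles are abundant w.h.p.

E[X] ≈ 156867.354; in regime p = Θ(1/n^{1/2}) E[X] diverges (above the triangle threshold p ~ 1/n).


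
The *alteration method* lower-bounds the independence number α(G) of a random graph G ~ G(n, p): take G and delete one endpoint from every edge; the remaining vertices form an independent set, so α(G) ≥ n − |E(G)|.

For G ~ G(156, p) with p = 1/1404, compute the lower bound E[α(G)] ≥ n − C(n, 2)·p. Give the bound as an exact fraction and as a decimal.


E[|E(G)|] = C(156, 2)·p = 12090 · (1/1404) = 155/18.
E[α(G)] ≥ n − E[|E(G)|] = 156 − 155/18 = 2653/18.
Numerically: ≈ 147.3889.
(This is only a lower bound; the true E[α(G)] may be larger.)

E[α(G)] ≥ 2653/18 ≈ 147.3889.


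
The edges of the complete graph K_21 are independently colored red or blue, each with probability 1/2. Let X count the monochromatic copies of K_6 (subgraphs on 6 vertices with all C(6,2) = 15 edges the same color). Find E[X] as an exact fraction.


Let X = Σ_S X_S over the C(21, 6) = 54264 subsets S of size 6, where X_S = 1 if the K_6 on S is monochromatic.
For a fixed S, the K_6 on S has C(6, 2) = 15 edges. P[all 15 edges red] = (1/2)^15, and likewise for blue, so P[monochromatic] = 2·(1/2)^15 = 2^{1 − 15} = 1/16384.
Summing: E[X] = C(21, 6) · 2^{1 − 15} = 54264 · 1/16384 = 6783/2048.
Numerically: E[X] ≈ 3.3120.

E[X] = C(21,6)·2^(1−C(6,2)) = 6783/2048 ≈ 3.3120.


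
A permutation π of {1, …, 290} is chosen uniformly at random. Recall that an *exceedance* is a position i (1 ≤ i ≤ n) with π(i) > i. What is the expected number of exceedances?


Write X = Σ_{i=1}^{290} X_i, where X_i = 1_{π(i) > i}.
For each fixed i, π(i) is uniform over {1, …, 290} (marginal of a uniform permutation), so P[π(i) > i] = (n − i)/n. Summing: Σ_{i=1}^{290} (n − i)/n = (0 + 1 + … + 289)/290 = 290(290 − 1)/(2·290) = (290 − 1)/2.
Hence E[X] = Σ_{i=1}^{290} (290 − i)/290 = 289/2 ≈ 144.500.

E[X] = 289/2 = 144.500.


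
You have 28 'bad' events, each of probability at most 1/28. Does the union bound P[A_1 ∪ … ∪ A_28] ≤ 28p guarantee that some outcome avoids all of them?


Union bound: P[∪_{i=1}^{28} A_i] ≤ Σ_i P[A_i] ≤ 28·p = 28·(1/28) = 1.
Numerically: 1 ≈ 1.0000.
Is 1 < 1? NO.
Since the bound 1 is ≥ 1, the union bound is uninformative here; it does NOT by itself certify existence.

28·p = 1 ≈ 1.0000; existence NOT certified by the union bound.


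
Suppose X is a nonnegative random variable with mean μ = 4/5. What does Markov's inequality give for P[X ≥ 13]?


μ = E[X] = 4/5, a = 13.
Markov: P[X ≥ 13] ≤ μ/a = (4/5)/13 = 4/65.
Numerically: ≈ 0.06154.
(Since a = 13 > μ = 0.80000, the bound 4/65 is < 1 and informative.)

P[X ≥ 13] ≤ 4/65 ≈ 0.06154.


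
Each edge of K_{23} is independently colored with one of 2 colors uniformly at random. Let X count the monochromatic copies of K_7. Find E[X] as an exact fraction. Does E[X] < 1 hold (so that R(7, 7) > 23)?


E[X] = C(23, 7) · 2^{1 − 21} = 245157 · 2^{−20} = 245157/1048576.
As a reduced fraction: E[X] = 245157/1048576 ≈ 0.2338.
Is E[X] < 1? YES.
Since E[X] < 1, there exists a 2-coloring of K_{23} with no monochromatic K_7; hence R(7, 7) > 23.

E[X] = 245157/1048576 ≈ 0.2338; E[X] < 1, so R(7, 7) > 23.


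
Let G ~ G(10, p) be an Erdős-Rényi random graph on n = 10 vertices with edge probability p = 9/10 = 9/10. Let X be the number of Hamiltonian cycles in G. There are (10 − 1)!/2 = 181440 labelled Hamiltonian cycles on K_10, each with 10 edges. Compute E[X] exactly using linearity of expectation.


K_10 has (10 − 1)!/2 = 181440 labelled Hamiltonian cycles.
For each such Hamiltonian cycle H, let X_H = 1 if all 10 edges of H are present in G. Then P[X_H = 1] = p^{10} = (9/10)^{10} = 3486784401/10000000000.
Summing the indicators: E[X] = Σ_H E[X_H] = 181440 · p^{10} = 181440 · 3486784401/10000000000 = 1977006755367/31250000.
Numerically: E[X] ≈ 6.33e+04.

E[X] = 181440 · (9/10)^{10} = 1977006755367/31250000 ≈ 6.33e+04.


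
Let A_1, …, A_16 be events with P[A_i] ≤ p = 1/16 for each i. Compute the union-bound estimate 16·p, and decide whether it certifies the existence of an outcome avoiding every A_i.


Union bound: P[∪_{i=1}^{16} A_i] ≤ Σ_i P[A_i] ≤ 16·p = 16·(1/16) = 1.
Numerically: 1 ≈ 1.00000.
Is 1 < 1? NO.
Since the bound 1 is ≥ 1, the union bound is uninformative here; it does NOT by itself certify existence.

16·p = 1 ≈ 1.00000; existence NOT certified by the union bound.


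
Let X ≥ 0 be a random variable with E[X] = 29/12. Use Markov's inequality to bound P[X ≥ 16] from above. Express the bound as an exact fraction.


μ = E[X] = 29/12, a = 16.
Markov: P[X ≥ 16] ≤ μ/a = (29/12)/16 = 29/192.
Numerically: ≈ 0.1510.
(Since a = 16 > μ = 2.4167, the bound 29/192 is < 1 and informative.)

P[X ≥ 16] ≤ 29/192 ≈ 0.1510.


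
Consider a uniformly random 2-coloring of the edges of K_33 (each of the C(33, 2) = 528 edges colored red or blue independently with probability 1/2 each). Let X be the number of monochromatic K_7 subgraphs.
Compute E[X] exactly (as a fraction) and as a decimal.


Let X = Σ_S X_S over the C(33, 7) = 4272048 subsets S of size 7, where X_S = 1 if the K_7 on S is monochromatic.
For a fixed S, the K_7 on S has C(7, 2) = 21 edges. P[all 21 edges red] = (1/2)^21, and likewise for blue, so P[monochromatic] = 2·(1/2)^21 = 2^{1 − 21} = 1/1048576.
By linearity of expectation: E[X] = C(33, 7) · 2^{1 − 21} = 4272048 · 1/1048576 = 267003/65536.
Numerically: E[X] ≈ 4.0741.

E[X] = C(33,7)·2^(1−C(7,2)) = 267003/65536 ≈ 4.0741.


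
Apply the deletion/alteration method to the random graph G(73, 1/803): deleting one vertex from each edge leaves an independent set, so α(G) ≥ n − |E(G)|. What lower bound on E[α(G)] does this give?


E[|E(G)|] = C(73, 2)·p = 2628 · (1/803) = 36/11.
E[α(G)] ≥ n − E[|E(G)|] = 73 − 36/11 = 767/11.
Numerically: ≈ 69.7273.
(This is only a lower bound; the true E[α(G)] may be larger.)

E[α(G)] ≥ 767/11 ≈ 69.7273.


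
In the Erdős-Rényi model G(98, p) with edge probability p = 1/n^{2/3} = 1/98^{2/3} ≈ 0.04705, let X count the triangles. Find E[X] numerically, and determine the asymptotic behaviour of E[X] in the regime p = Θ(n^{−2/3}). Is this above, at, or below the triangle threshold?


Number of potential triangles: C(98, 3) = 152096.
Each occurs with probability p³ ≈ (0.04705)³ ≈ 1.041233e-04.
By linearity: E[X] = C(98, 3)·p³ ≈ 152096 · 1.041233e-04 ≈ 15.8367.
Since α = 2/3 < 1, p = c/n^{2/3} ≫ 1/n is above the triangle threshold p ~ 1/n. Asymptotically E[X] ~ (c³/6)·n^{3(1−α)} = (1³/6)·n^{1} → ∞; triangles are abundant w.h.p.

E[X] ≈ 15.8367; in regime p = Θ(1/n^{2/3}) E[X] diverges (above the triangle threshold p ~ 1/n).


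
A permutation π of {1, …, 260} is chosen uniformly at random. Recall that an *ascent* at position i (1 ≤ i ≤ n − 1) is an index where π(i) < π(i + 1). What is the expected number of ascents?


Write X = Σ X_I over i = 1, …, 259, with X_I the indicator of one ascent.
There are 259 indicators.
For each fixed i, the pair (π(i), π(i+1)) is a uniformly random ordered pair of distinct values from {1, …, 260}; by symmetry P[π(i) < π(i+1)] = 1/2.
By linearity: E[X] = 259 · (1/2) = (260 − 1) · (1/2) = 259/2 ≈ 129.500.

E[X] = 259/2 = 129.500.


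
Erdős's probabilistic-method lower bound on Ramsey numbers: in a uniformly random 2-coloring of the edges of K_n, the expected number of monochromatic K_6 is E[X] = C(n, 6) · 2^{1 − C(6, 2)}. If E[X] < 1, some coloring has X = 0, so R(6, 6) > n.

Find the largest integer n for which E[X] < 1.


We need C(n, 6) · 2^{1 − 15} < 1, i.e. C(n, 6) < 2^{15 − 1} = 16384.
Check values of n near the boundary:
  n = 16: C(16, 6) = 8008; 8008 < 16384? YES
  n = 17: C(17, 6) = 12376; 12376 < 16384? YES
  n = 18: C(18, 6) = 18564; 18564 < 16384? NO
  n = 19: C(19, 6) = 27132; 27132 < 16384? NO
  n = 20: C(20, 6) = 38760; 38760 < 16384? NO
The largest n with C(n, 6) < 16384 is n = 17 (where E[X] = 1547/2048 ≈ 0.7554). Hence R(6, 6) > 17, i.e. R(6, 6) ≥ 18.

Largest n = 17; hence R(6, 6) > 17.


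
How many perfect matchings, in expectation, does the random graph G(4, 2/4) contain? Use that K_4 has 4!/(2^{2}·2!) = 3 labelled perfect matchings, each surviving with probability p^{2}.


K_4 has 4!/(2^{2}·2!) = 3 labelled perfect matchings.
For each such perfect matching H, let X_H = 1 if all 2 edges of H are present in G. Then P[X_H = 1] = p^{2} = (1/2)^{2} = 1/4.
By linearity of expectation: E[X] = Σ_H E[X_H] = 3 · p^{2} = 3 · 1/4 = 3/4.
Numerically: E[X] ≈ 0.75.

E[X] = 3 · (1/2)^{2} = 3/4 ≈ 0.75.


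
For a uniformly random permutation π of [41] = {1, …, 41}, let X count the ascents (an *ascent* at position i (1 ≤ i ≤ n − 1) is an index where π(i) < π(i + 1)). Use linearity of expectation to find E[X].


Write X = Σ X_I over i = 1, …, 40, with X_I the indicator of one ascent.
There are 40 indicators.
For each fixed i, the pair (π(i), π(i+1)) is a uniformly random ordered pair of distinct values from {1, …, 41}; by symmetry P[π(i) < π(i+1)] = 1/2.
By linearity: E[X] = 40 · (1/2) = (41 − 1) · (1/2) = 20 ≈ 20.0000.

E[X] = 20 = 20.0000.


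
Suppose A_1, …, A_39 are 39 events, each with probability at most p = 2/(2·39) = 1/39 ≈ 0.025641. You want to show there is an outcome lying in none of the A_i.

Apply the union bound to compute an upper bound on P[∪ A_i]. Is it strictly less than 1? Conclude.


Union bound: P[∪_{i=1}^{39} A_i] ≤ Σ_i P[A_i] ≤ 39·p = 39·(1/39) = 1.
Numerically: 1 ≈ 1.000000.
Is 1 < 1? NO.
Since the bound 1 is ≥ 1, the union bound is uninformative here; it does NOT by itself certify existence.

39·p = 1 ≈ 1.000000; existence NOT certified by the union bound.


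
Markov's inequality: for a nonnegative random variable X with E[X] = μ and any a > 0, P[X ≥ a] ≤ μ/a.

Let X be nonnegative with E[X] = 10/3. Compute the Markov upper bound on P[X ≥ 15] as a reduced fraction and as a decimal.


μ = E[X] = 10/3, a = 15.
Markov: P[X ≥ 15] ≤ μ/a = (10/3)/15 = 2/9.
Numerically: ≈ 0.2222.
(Since a = 15 > μ = 3.3333, the bound 2/9 is < 1 and informative.)

P[X ≥ 15] ≤ 2/9 ≈ 0.2222.


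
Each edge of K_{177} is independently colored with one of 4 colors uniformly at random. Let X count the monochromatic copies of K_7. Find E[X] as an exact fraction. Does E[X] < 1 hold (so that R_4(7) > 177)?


E[X] = C(177, 7) · 4^{1 − 21} = 957664425960 · 4^{−20} = 957664425960/1099511627776.
As a reduced fraction: E[X] = 119708053245/137438953472 ≈ 0.87099.
Is E[X] < 1? YES.
Since E[X] < 1, there exists a 4-coloring of K_{177} with no monochromatic K_7; hence R_4(7) > 177.

E[X] = 119708053245/137438953472 ≈ 0.87099; E[X] < 1, so R_4(7) > 177.


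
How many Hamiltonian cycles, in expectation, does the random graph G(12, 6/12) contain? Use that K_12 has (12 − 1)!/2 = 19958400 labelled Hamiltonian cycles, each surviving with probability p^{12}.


K_12 has (12 − 1)!/2 = 19958400 labelled Hamiltonian cycles.
For each such Hamiltonian cycle H, let X_H = 1 if all 12 edges of H are present in G. Then P[X_H = 1] = p^{12} = (1/2)^{12} = 1/4096.
By linearity: E[X] = Σ_H E[X_H] = 19958400 · p^{12} = 19958400 · 1/4096 = 155925/32.
Numerically: E[X] ≈ 4872.7.

E[X] = 19958400 · (1/2)^{12} = 155925/32 ≈ 4872.7.


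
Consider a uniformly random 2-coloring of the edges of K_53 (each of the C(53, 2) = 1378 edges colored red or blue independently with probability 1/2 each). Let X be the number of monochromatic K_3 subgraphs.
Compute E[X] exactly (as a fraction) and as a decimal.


Let X = Σ_S X_S over the C(53, 3) = 23426 subsets S of size 3, where X_S = 1 if the K_3 on S is monochromatic.
For a fixed S, the K_3 on S has C(3, 2) = 3 edges. P[all 3 edges red] = (1/2)^3, and likewise for blue, so P[monochromatic] = 2·(1/2)^3 = 2^{1 − 3} = 1/4.
By linearity of expectation: E[X] = C(53, 3) · 2^{1 − 3} = 23426 · 1/4 = 11713/2.
Numerically: E[X] ≈ 5856.5000.

E[X] = C(53,3)·2^(1−C(3,2)) = 11713/2 ≈ 5856.5000.


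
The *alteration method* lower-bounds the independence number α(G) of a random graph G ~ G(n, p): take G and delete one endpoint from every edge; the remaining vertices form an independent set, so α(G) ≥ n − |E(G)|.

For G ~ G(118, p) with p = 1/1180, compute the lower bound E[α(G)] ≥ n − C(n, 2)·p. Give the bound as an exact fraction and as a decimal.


E[|E(G)|] = C(118, 2)·p = 6903 · (1/1180) = 117/20.
E[α(G)] ≥ n − E[|E(G)|] = 118 − 117/20 = 2243/20.
Numerically: ≈ 112.15000.
(This is only a lower bound; the true E[α(G)] may be larger.)

E[α(G)] ≥ 2243/20 ≈ 112.15000.


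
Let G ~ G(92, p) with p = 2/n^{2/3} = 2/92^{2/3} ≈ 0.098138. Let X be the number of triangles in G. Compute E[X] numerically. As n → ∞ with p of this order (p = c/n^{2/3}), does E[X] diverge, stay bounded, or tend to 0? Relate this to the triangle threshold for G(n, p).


Number of potential triangles: C(92, 3) = 125580.
Each occurs with probability p³ ≈ (0.098138)³ ≈ 9.4517958e-04.
By linearity: E[X] = C(92, 3)·p³ ≈ 125580 · 9.4517958e-04 ≈ 118.69565.
Since α = 2/3 < 1, p = c/n^{2/3} ≫ 1/n is above the triangle threshold p ~ 1/n. Asymptotically E[X] ~ (c³/6)·n^{3(1−α)} = (2³/6)·n^{1} → ∞; triangles are abundant w.h.p.

E[X] ≈ 118.69565; in regime p = Θ(1/n^{2/3}) E[X] diverges (above the triangle threshold p ~ 1/n).


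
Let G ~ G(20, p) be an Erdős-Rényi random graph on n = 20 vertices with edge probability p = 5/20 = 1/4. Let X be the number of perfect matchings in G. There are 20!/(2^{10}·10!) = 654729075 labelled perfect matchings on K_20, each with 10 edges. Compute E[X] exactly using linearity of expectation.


K_20 has 20!/(2^{10}·10!) = 654729075 labelled perfect matchings.
For each such perfect matching H, let X_H = 1 if all 10 edges of H are present in G. Then P[X_H = 1] = p^{10} = (1/4)^{10} = 1/1048576.
By linearity: E[X] = Σ_H E[X_H] = 654729075 · p^{10} = 654729075 · 1/1048576 = 654729075/1048576.
Numerically: E[X] ≈ 624.

E[X] = 654729075 · (1/4)^{10} = 654729075/1048576 ≈ 624.


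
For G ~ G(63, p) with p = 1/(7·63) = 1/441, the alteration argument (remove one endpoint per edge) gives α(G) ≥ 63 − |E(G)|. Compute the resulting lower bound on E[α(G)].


E[|E(G)|] = C(63, 2)·p = 1953 · (1/441) = 31/7.
E[α(G)] ≥ n − E[|E(G)|] = 63 − 31/7 = 410/7.
Numerically: ≈ 58.571429.
(This is only a lower bound; the true E[α(G)] may be larger.)

E[α(G)] ≥ 410/7 ≈ 58.571429.


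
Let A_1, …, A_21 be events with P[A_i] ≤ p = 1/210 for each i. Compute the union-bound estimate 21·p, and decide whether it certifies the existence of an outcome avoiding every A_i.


Union bound: P[∪_{i=1}^{21} A_i] ≤ Σ_i P[A_i] ≤ 21·p = 21·(1/210) = 1/10.
Numerically: 1/10 ≈ 0.1000.
Is 1/10 < 1? YES.
Since P[∪ A_i] ≤ 1/10 < 1, the complement has P[∩ A_i^c] ≥ 1 − 1/10 = 9/10 > 0, so some outcome avoids every A_i.

21·p = 1/10 ≈ 0.1000; existence CERTIFIED by the union bound.


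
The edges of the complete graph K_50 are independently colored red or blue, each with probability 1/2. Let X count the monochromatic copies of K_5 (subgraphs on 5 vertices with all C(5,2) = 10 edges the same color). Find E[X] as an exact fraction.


Let X = Σ_S X_S over the C(50, 5) = 2118760 subsets S of size 5, where X_S = 1 if the K_5 on S is monochromatic.
For a fixed S, the K_5 on S has C(5, 2) = 10 edges. P[all 10 edges red] = (1/2)^10, and likewise for blue, so P[monochromatic] = 2·(1/2)^10 = 2^{1 − 10} = 1/512.
By linearity: E[X] = C(50, 5) · 2^{1 − 10} = 2118760 · 1/512 = 264845/64.
Numerically: E[X] ≈ 4138.2031.

E[X] = C(50,5)·2^(1−C(5,2)) = 264845/64 ≈ 4138.2031.


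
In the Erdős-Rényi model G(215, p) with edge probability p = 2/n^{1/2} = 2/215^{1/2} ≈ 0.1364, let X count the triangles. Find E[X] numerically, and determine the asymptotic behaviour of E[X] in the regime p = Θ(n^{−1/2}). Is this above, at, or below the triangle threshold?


Number of potential triangles: C(215, 3) = 1633355.
Each occurs with probability p³ ≈ (0.1364)³ ≈ 2.5376534e-03.
By linearity: E[X] = C(215, 3)·p³ ≈ 1633355 · 2.5376534e-03 ≈ 4144.88880.
Since α = 1/2 < 1, p = c/n^{1/2} ≫ 1/n is above the triangle threshold p ~ 1/n. Asymptotically E[X] ~ (c³/6)·n^{3(1−α)} = (2³/6)·n^{1.5} → ∞; triangles are abundant w.h.p.

E[X] ≈ 4144.88880; in regime p = Θ(1/n^{1/2}) E[X] diverges (above the triangle threshold p ~ 1/n).


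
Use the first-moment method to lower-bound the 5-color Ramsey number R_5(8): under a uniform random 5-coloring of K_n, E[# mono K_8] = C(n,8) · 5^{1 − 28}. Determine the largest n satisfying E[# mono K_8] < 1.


We need C(n, 8) · 5^{1 − 28} < 1, i.e. C(n, 8) < 5^{28 − 1} = 7450580596923828125.
Check values of n near the boundary:
  n = 862: C(862, 8) = 7317951015318931845; 7317951015318931845 < 7450580596923828125? YES
  n = 863: C(863, 8) = 7386423071602617757; 7386423071602617757 < 7450580596923828125? YES
  n = 864: C(864, 8) = 7455455062926006708; 7455455062926006708 < 7450580596923828125? NO
  n = 865: C(865, 8) = 7525050909487743060; 7525050909487743060 < 7450580596923828125? NO
  n = 866: C(866, 8) = 7595214554331451620; 7595214554331451620 < 7450580596923828125? NO
The largest n with C(n, 8) < 7450580596923828125 is n = 863 (where E[X] = 7386423071602617757/7450580596923828125 ≈ 0.9913889). Hence R_5(8) > 863, i.e. R_5(8) ≥ 864.

Largest n = 863; hence R_5(8) > 863.


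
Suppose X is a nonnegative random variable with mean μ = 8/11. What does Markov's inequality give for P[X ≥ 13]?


μ = E[X] = 8/11, a = 13.
Markov: P[X ≥ 13] ≤ μ/a = (8/11)/13 = 8/143.
Numerically: ≈ 0.055944.
(Since a = 13 > μ = 0.727273, the bound 8/143 is < 1 and informative.)

P[X ≥ 13] ≤ 8/143 ≈ 0.055944.


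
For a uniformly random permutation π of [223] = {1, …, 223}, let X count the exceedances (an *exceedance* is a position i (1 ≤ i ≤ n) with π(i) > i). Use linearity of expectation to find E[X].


Write X = Σ_{i=1}^{223} X_i, where X_i = 1_{π(i) > i}.
For each fixed i, π(i) is uniform over {1, …, 223} (marginal of a uniform permutation), so P[π(i) > i] = (n − i)/n. Summing: Σ_{i=1}^{223} (n − i)/n = (0 + 1 + … + 222)/223 = 223(223 − 1)/(2·223) = (223 − 1)/2.
Hence E[X] = Σ_{i=1}^{223} (223 − i)/223 = 111 ≈ 111.000.

E[X] = 111 = 111.000.


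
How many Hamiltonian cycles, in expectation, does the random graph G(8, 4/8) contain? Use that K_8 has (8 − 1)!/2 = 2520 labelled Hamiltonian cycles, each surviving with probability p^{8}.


K_8 has (8 − 1)!/2 = 2520 labelled Hamiltonian cycles.
For each such Hamiltonian cycle H, let X_H = 1 if all 8 edges of H are present in G. Then P[X_H = 1] = p^{8} = (1/2)^{8} = 1/256.
Summing the indicators: E[X] = Σ_H E[X_H] = 2520 · p^{8} = 2520 · 1/256 = 315/32.
Numerically: E[X] ≈ 9.84.

E[X] = 2520 · (1/2)^{8} = 315/32 ≈ 9.84.


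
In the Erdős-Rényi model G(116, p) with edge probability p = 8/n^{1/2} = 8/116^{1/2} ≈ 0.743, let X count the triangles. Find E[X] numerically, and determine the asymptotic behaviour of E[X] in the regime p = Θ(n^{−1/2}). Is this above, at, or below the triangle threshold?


Number of potential triangles: C(116, 3) = 253460.
Each occurs with probability p³ ≈ (0.743)³ ≈ 4.09810e-01.
By linearity: E[X] = C(116, 3)·p³ ≈ 253460 · 4.09810e-01 ≈ 103870.544.
Since α = 1/2 < 1, p = c/n^{1/2} ≫ 1/n is above the triangle threshold p ~ 1/n. Asymptotically E[X] ~ (c³/6)·n^{3(1−α)} = (8³/6)·n^{1.5} → ∞; triangles are abundant w.h.p.

E[X] ≈ 103870.544; in regime p = Θ(1/n^{1/2}) E[X] diverges (above the triangle threshold p ~ 1/n).


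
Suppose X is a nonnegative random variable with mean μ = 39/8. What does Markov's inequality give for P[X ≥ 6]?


μ = E[X] = 39/8, a = 6.
Markov: P[X ≥ 6] ≤ μ/a = (39/8)/6 = 13/16.
Numerically: ≈ 0.812500.
(Since a = 6 > μ = 4.875000, the bound 13/16 is < 1 and informative.)

P[X ≥ 6] ≤ 13/16 ≈ 0.812500.


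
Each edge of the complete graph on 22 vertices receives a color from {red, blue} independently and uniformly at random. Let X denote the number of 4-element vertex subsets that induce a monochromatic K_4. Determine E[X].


Let X = Σ_S X_S over the C(22, 4) = 7315 subsets S of size 4, where X_S = 1 if the K_4 on S is monochromatic.
For a fixed S, the K_4 on S has C(4, 2) = 6 edges. P[all 6 edges red] = (1/2)^6, and likewise for blue, so P[monochromatic] = 2·(1/2)^6 = 2^{1 − 6} = 1/32.
By linearity of expectation: E[X] = C(22, 4) · 2^{1 − 6} = 7315 · 1/32 = 7315/32.
Numerically: E[X] ≈ 228.594.

E[X] = C(22,4)·2^(1−C(4,2)) = 7315/32 ≈ 228.594.


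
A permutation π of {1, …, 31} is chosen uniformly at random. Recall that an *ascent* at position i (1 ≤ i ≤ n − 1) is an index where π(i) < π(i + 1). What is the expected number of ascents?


Write X = Σ X_I over i = 1, …, 30, with X_I the indicator of one ascent.
There are 30 indicators.
For each fixed i, the pair (π(i), π(i+1)) is a uniformly random ordered pair of distinct values from {1, …, 31}; by symmetry P[π(i) < π(i+1)] = 1/2.
By linearity: E[X] = 30 · (1/2) = (31 − 1) · (1/2) = 15 ≈ 15.000000.

E[X] = 15 = 15.000000.


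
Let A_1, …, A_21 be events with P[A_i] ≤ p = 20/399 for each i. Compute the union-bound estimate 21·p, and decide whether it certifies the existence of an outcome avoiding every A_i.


Union bound: P[∪_{i=1}^{21} A_i] ≤ Σ_i P[A_i] ≤ 21·p = 21·(20/399) = 20/19.
Numerically: 20/19 ≈ 1.0526316.
Is 20/19 < 1? NO.
Since the bound 20/19 is ≥ 1, the union bound is uninformative here; it does NOT by itself certify existence.

21·p = 20/19 ≈ 1.0526316; existence NOT certified by the union bound.


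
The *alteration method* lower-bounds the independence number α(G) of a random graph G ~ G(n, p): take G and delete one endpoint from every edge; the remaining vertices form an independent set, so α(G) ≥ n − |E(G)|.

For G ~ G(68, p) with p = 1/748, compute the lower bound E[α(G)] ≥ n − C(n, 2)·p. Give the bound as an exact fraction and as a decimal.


E[|E(G)|] = C(68, 2)·p = 2278 · (1/748) = 67/22.
E[α(G)] ≥ n − E[|E(G)|] = 68 − 67/22 = 1429/22.
Numerically: ≈ 64.954545.
(This is only a lower bound; the true E[α(G)] may be larger.)

E[α(G)] ≥ 1429/22 ≈ 64.954545.


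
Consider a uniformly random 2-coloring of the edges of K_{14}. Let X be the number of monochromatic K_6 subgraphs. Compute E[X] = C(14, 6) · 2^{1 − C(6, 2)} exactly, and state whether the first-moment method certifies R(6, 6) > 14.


E[X] = C(14, 6) · 2^{1 − 15} = 3003 · 2^{−14} = 3003/16384.
As a reduced fraction: E[X] = 3003/16384 ≈ 0.1833.
Is E[X] < 1? YES.
Since E[X] < 1, there exists a 2-coloring of K_{14} with no monochromatic K_6; hence R(6, 6) > 14.

E[X] = 3003/16384 ≈ 0.1833; E[X] < 1, so R(6, 6) > 14.


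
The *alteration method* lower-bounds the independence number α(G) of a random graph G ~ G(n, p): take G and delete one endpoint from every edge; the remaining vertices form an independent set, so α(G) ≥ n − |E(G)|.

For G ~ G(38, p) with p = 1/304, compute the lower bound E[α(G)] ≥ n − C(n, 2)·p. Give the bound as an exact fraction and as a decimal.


E[|E(G)|] = C(38, 2)·p = 703 · (1/304) = 37/16.
E[α(G)] ≥ n − E[|E(G)|] = 38 − 37/16 = 571/16.
Numerically: ≈ 35.68750.
(This is only a lower bound; the true E[α(G)] may be larger.)

E[α(G)] ≥ 571/16 ≈ 35.68750.


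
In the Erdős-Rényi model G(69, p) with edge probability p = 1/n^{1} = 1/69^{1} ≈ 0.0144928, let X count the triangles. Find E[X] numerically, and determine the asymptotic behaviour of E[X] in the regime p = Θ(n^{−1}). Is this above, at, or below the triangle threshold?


Number of potential triangles: C(69, 3) = 52394.
Each occurs with probability p³ ≈ (0.0144928)³ ≈ 3.04405663e-06.
By linearity: E[X] = C(69, 3)·p³ ≈ 52394 · 3.04405663e-06 ≈ 0.159490.
Here α = 1, so p = 1/n is exactly at the triangle threshold p ~ 1/n. Asymptotically E[X] → c³/6 = 1³/6 = 1/6 ≈ 0.166667, a bounded constant. In this regime the triangle count is asymptotically Poisson(c³/6).

E[X] ≈ 0.159490; in regime p = Θ(1/n^{1}) E[X] stays bounded (at the triangle threshold p ~ 1/n).


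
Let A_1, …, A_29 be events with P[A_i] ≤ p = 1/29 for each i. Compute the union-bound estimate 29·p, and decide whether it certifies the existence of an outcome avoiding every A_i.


Union bound: P[∪_{i=1}^{29} A_i] ≤ Σ_i P[A_i] ≤ 29·p = 29·(1/29) = 1.
Numerically: 1 ≈ 1.000000.
Is 1 < 1? NO.
Since the bound 1 is ≥ 1, the union bound is uninformative here; it does NOT by itself certify existence.

29·p = 1 ≈ 1.000000; existence NOT certified by the union bound.


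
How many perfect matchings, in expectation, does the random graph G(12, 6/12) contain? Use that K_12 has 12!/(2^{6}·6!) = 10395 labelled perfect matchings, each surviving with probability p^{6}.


K_12 has 12!/(2^{6}·6!) = 10395 labelled perfect matchings.
For each such perfect matching H, let X_H = 1 if all 6 edges of H are present in G. Then P[X_H = 1] = p^{6} = (1/2)^{6} = 1/64.
By linearity: E[X] = Σ_H E[X_H] = 10395 · p^{6} = 10395 · 1/64 = 10395/64.
Numerically: E[X] ≈ 162.4.

E[X] = 10395 · (1/2)^{6} = 10395/64 ≈ 162.4.


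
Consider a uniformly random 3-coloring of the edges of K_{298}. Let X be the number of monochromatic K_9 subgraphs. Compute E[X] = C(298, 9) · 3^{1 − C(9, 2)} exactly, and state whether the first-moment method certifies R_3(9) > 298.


E[X] = C(298, 9) · 3^{1 − 36} = 45207677551849890 · 3^{−35} = 45207677551849890/50031545098999707.
As a reduced fraction: E[X] = 15069225850616630/16677181699666569 ≈ 0.904.
Is E[X] < 1? YES.
Since E[X] < 1, there exists a 3-coloring of K_{298} with no monochromatic K_9; hence R_3(9) > 298.

E[X] = 15069225850616630/16677181699666569 ≈ 0.904; E[X] < 1, so R_3(9) > 298.


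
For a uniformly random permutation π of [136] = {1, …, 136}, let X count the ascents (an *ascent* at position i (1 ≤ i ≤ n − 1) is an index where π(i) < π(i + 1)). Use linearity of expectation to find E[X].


Write X = Σ X_I over i = 1, …, 135, with X_I the indicator of one ascent.
There are 135 indicators.
For each fixed i, the pair (π(i), π(i+1)) is a uniformly random ordered pair of distinct values from {1, …, 136}; by symmetry P[π(i) < π(i+1)] = 1/2.
By linearity: E[X] = 135 · (1/2) = (136 − 1) · (1/2) = 135/2 ≈ 67.50000.

E[X] = 135/2 = 67.50000.


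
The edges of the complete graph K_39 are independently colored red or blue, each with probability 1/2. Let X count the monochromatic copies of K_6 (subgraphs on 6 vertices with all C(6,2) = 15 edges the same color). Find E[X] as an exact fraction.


Let X = Σ_S X_S over the C(39, 6) = 3262623 subsets S of size 6, where X_S = 1 if the K_6 on S is monochromatic.
For a fixed S, the K_6 on S has C(6, 2) = 15 edges. P[all 15 edges red] = (1/2)^15, and likewise for blue, so P[monochromatic] = 2·(1/2)^15 = 2^{1 − 15} = 1/16384.
By linearity of expectation: E[X] = C(39, 6) · 2^{1 − 15} = 3262623 · 1/16384 = 3262623/16384.
Numerically: E[X] ≈ 199.13470.

E[X] = C(39,6)·2^(1−C(6,2)) = 3262623/16384 ≈ 199.13470.


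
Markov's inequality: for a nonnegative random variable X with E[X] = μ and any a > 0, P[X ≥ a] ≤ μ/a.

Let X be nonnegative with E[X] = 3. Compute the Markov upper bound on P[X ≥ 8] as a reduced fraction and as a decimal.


μ = E[X] = 3, a = 8.
Markov: P[X ≥ 8] ≤ μ/a = (3)/8 = 3/8.
Numerically: ≈ 0.375000.
(Since a = 8 > μ = 3.000000, the bound 3/8 is < 1 and informative.)

P[X ≥ 8] ≤ 3/8 ≈ 0.375000.


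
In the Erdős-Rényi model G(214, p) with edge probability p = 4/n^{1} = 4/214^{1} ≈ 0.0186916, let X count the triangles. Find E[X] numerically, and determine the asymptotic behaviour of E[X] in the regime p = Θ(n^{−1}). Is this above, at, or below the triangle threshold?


Number of potential triangles: C(214, 3) = 1610564.
Each occurs with probability p³ ≈ (0.0186916)³ ≈ 6.53038302e-06.
By linearity: E[X] = C(214, 3)·p³ ≈ 1610564 · 6.53038302e-06 ≈ 10.517600.
Here α = 1, so p = 4/n is exactly at the triangle threshold p ~ 1/n. Asymptotically E[X] → c³/6 = 4³/6 = 32/3 ≈ 10.666667, a bounded constant. In this regime the triangle count is asymptotically Poisson(c³/6).

E[X] ≈ 10.517600; in regime p = Θ(1/n^{1}) E[X] stays bounded (at the triangle threshold p ~ 1/n).


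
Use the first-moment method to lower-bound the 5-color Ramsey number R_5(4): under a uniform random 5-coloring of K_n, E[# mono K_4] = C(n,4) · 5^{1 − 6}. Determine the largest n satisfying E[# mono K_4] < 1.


We need C(n, 4) · 5^{1 − 6} < 1, i.e. C(n, 4) < 5^{6 − 1} = 3125.
Check values of n near the boundary:
  n = 17: C(17, 4) = 2380; 2380 < 3125? YES
  n = 18: C(18, 4) = 3060; 3060 < 3125? YES
  n = 19: C(19, 4) = 3876; 3876 < 3125? NO
  n = 20: C(20, 4) = 4845; 4845 < 3125? NO
The largest n with C(n, 4) < 3125 is n = 18 (where E[X] = 612/625 ≈ 0.979200). Hence R_5(4) > 18, i.e. R_5(4) ≥ 19.

Largest n = 18; hence R_5(4) > 18.


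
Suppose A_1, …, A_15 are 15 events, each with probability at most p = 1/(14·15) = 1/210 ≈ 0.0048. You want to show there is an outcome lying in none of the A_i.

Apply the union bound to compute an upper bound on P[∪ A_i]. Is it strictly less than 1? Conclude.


Union bound: P[∪_{i=1}^{15} A_i] ≤ Σ_i P[A_i] ≤ 15·p = 15·(1/210) = 1/14.
Numerically: 1/14 ≈ 0.0714.
Is 1/14 < 1? YES.
Since P[∪ A_i] ≤ 1/14 < 1, the complement has P[∩ A_i^c] ≥ 1 − 1/14 = 13/14 > 0, so some outcome avoids every A_i.

15·p = 1/14 ≈ 0.0714; existence CERTIFIED by the union bound.


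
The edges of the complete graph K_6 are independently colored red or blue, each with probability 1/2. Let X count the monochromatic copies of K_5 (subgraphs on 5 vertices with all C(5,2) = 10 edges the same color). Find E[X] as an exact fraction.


Let X = Σ_S X_S over the C(6, 5) = 6 subsets S of size 5, where X_S = 1 if the K_5 on S is monochromatic.
For a fixed S, the K_5 on S has C(5, 2) = 10 edges. P[all 10 edges red] = (1/2)^10, and likewise for blue, so P[monochromatic] = 2·(1/2)^10 = 2^{1 − 10} = 1/512.
By linearity: E[X] = C(6, 5) · 2^{1 − 10} = 6 · 1/512 = 3/256.
Numerically: E[X] ≈ 0.012.

E[X] = C(6,5)·2^(1−C(5,2)) = 3/256 ≈ 0.012.


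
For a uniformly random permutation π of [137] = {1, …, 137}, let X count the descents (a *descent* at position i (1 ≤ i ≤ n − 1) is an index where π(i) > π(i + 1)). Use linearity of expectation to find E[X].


Write X = Σ X_I over i = 1, …, 136, with X_I the indicator of one descent.
There are 136 indicators.
For each fixed i, the pair (π(i), π(i+1)) is a uniformly random ordered pair of distinct values from {1, …, 137}; by symmetry P[π(i) > π(i+1)] = 1/2.
By linearity: E[X] = 136 · (1/2) = (137 − 1) · (1/2) = 68 ≈ 68.000000.

E[X] = 68 = 68.000000.


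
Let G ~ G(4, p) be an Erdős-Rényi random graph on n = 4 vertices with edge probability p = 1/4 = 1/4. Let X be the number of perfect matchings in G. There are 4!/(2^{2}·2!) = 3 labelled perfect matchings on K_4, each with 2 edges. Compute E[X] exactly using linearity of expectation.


K_4 has 4!/(2^{2}·2!) = 3 labelled perfect matchings.
For each such perfect matching H, let X_H = 1 if all 2 edges of H are present in G. Then P[X_H = 1] = p^{2} = (1/4)^{2} = 1/16.
By linearity: E[X] = Σ_H E[X_H] = 3 · p^{2} = 3 · 1/16 = 3/16.
Numerically: E[X] ≈ 0.1875.

E[X] = 3 · (1/4)^{2} = 3/16 ≈ 0.1875.


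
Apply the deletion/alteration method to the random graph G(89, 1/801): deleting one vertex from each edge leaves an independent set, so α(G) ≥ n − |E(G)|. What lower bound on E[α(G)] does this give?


E[|E(G)|] = C(89, 2)·p = 3916 · (1/801) = 44/9.
E[α(G)] ≥ n − E[|E(G)|] = 89 − 44/9 = 757/9.
Numerically: ≈ 84.11111.
(This is only a lower bound; the true E[α(G)] may be larger.)

E[α(G)] ≥ 757/9 ≈ 84.11111.


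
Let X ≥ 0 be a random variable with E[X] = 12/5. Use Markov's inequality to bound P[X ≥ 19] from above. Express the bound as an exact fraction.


μ = E[X] = 12/5, a = 19.
Markov: P[X ≥ 19] ≤ μ/a = (12/5)/19 = 12/95.
Numerically: ≈ 0.1263.
(Since a = 19 > μ = 2.4000, the bound 12/95 is < 1 and informative.)

P[X ≥ 19] ≤ 12/95 ≈ 0.1263.
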